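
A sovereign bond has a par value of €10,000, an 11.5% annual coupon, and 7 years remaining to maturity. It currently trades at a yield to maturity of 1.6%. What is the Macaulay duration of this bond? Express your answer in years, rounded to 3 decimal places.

5.597 years

Periodic yield y = 0.016. Discount each cash flow and weight by its year:
  t   CF        PV=CF/(1+0.016)^t    t·PV
  1     1,150.00     1,131.8898     1,131.8898
  2     1,150.00     1,114.0647     2,228.1295
  3     1,150.00     1,096.5204     3,289.5612
  4     1,150.00     1,079.2524     4,317.0095
  5     1,150.00     1,062.2563     5,311.2813
  6     1,150.00     1,045.5278     6,273.1669
  7    11,150.00     9,977.4351    69,842.0457
  Σ                 16,506.9464    92,393.0838
Price P = Σ PV = 16,506.9464.
Macaulay duration = Σ(t·PV) / P = 92,393.0838 / 16,506.9464 = 5.59722 years.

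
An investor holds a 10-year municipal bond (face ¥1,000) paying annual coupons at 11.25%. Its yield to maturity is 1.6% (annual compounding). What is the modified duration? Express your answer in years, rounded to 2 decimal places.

7.35 years

Periodic yield y = 0.016. First find Macaulay duration:
  t   CF        PV=CF/(1+0.016)^t    t·PV
  1       112.50       110.7283       110.7283
  2       112.50       108.9846       217.9692
  3       112.50       107.2683       321.8049
  4       112.50       105.5790       422.3161
  5       112.50       103.9164       519.5819
  6       112.50       102.2799       613.6794
  7       112.50       100.6692       704.6843
  8       112.50        99.0838       792.6708
  9       112.50        97.5235       877.7112
  10    1,112.50       949.2114     9,492.1139
  Σ                  1,885.2444    14,073.2600
P = 1,885.2444; Macaulay duration = 14,073.2600 / 1,885.2444 = 7.46495 years.
Modified duration = D_Mac / (1 + y) = 7.46495 / 1.016 = 7.34739 years.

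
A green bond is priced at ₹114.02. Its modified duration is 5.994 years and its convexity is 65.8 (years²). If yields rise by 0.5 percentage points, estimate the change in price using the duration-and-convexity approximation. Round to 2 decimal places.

-₹3.32

Duration effect: -D_mod·Δy = -5.994 × (+0.005) = -0.029970
Convexity effect: ½·C·(Δy)² = 0.5 × 65.8 × (0.005)² = +0.0008225
ΔP/P ≈ -0.029970 + 0.0008225 = -0.0291475
ΔP ≈ 114.02 × (-0.0291475) = -3.32339795.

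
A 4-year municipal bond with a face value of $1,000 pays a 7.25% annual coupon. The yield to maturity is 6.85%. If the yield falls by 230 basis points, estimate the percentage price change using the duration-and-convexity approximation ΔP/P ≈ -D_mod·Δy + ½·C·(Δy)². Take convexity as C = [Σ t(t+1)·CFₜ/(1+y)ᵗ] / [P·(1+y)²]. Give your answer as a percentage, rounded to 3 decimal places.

+8.186%

With y = 0.0685:
  t   CF        PV=CF/(1+0.0685)^t    t·PV        t(t+1)·PV
  1        72.50        67.8521        67.8521         135.7043
  2        72.50        63.5022       127.0045         381.0134
  3        72.50        59.4312       178.2936         713.1743
  4     1,072.50       822.8093     3,291.2372      16,456.1861
  Σ                  1,013.5949     3,664.3874      17,686.0780
P = 1,013.5949; D_Mac = 3.61524 yrs; D_mod = 3.38347 yrs; C = 15.28333.
Duration effect: -3.38347 × (-0.023) = +0.077820
Convexity effect: 0.5 × 15.28333 × (-0.023)² = +0.0040424
ΔP/P ≈ +0.077820 + 0.0040424 = +0.081862 = +8.1862%.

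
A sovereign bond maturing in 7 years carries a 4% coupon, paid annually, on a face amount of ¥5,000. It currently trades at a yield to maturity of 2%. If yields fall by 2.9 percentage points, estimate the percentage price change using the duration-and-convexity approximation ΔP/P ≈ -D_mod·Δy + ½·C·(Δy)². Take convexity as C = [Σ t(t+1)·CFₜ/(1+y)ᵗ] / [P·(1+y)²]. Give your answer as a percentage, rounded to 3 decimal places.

+19.856%

With y = 0.02:
  t   CF        PV=CF/(1+0.02)^t    t·PV        t(t+1)·PV
  1       200.00       196.0784       196.0784         392.1569
  2       200.00       192.2338       384.4675       1,153.4025
  3       200.00       188.4645       565.3934       2,261.5736
  4       200.00       184.7691       739.0763       3,695.3817
  5       200.00       181.1462       905.7308       5,434.3849
  6       200.00       177.5943     1,065.5657       7,458.9596
  7     5,200.00     4,526.9129    31,688.3905     253,507.1240
  Σ                  5,647.1991    35,544.7027     273,902.9832
P = 5,647.1991; D_Mac = 6.29422 yrs; D_mod = 6.17080 yrs; C = 46.61904.
Duration effect: -6.17080 × (-0.029) = +0.178953
Convexity effect: 0.5 × 46.61904 × (-0.029)² = +0.0196033
ΔP/P ≈ +0.178953 + 0.0196033 = +0.198557 = +19.8557%.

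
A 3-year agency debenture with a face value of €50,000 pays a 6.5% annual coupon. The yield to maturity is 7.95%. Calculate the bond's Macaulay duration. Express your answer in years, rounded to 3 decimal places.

Periodic yield y = 0.0795. Discount each cash flow and weight by its year:
  t   CF        PV=CF/(1+0.0795)^t    t·PV
  1     3,250.00     3,010.6531     3,010.6531
  2     3,250.00     2,788.9329     5,577.8658
  3    53,250.00    42,330.3317   126,990.9952
  Σ                 48,129.9177   135,579.5141
Price P = Σ PV = 48,129.9177.
Macaulay duration = Σ(t·PV) / P = 135,579.5141 / 48,129.9177 = 2.81695 years.

2.817 years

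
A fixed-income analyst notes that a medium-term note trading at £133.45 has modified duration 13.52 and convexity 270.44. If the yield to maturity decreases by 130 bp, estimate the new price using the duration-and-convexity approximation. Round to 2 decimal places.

£159.95

Duration effect: -D_mod·Δy = -13.52 × (-0.013) = +0.175760
Convexity effect: ½·C·(Δy)² = 0.5 × 270.44 × (-0.013)² = +0.02285218
ΔP/P ≈ +0.175760 + 0.02285218 = +0.19861218
New price ≈ 133.45 × (1 + 0.19861218) = 159.954795421.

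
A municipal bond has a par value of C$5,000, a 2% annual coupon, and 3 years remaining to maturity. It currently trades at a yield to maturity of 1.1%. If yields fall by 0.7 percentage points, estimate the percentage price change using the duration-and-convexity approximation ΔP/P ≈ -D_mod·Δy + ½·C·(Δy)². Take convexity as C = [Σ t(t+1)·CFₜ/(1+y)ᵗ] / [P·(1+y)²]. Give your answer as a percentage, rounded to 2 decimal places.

+2.07%

With y = 0.011:
  t   CF        PV=CF/(1+0.011)^t    t·PV        t(t+1)·PV
  1       100.00        98.9120        98.9120         197.8239
  2       100.00        97.8358       195.6715         587.0146
  3     5,100.00     4,935.3358    14,806.0075      59,224.0299
  Σ                  5,132.0836    15,100.5910      60,008.8685
P = 5,132.0836; D_Mac = 2.94239 yrs; D_mod = 2.91038 yrs; C = 11.43983.
Duration effect: -2.91038 × (-0.007) = +0.020373
Convexity effect: 0.5 × 11.43983 × (-0.007)² = +0.0002803
ΔP/P ≈ +0.020373 + 0.0002803 = +0.020653 = +2.0653%.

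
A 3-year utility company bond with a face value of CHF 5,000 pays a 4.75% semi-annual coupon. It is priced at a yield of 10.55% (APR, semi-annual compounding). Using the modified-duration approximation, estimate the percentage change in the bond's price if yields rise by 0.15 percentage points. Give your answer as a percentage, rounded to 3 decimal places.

Periodic yield y = 0.05275. Modified duration first:
  t   CF        PV=CF/(1+0.05275)^t    t·PV
  1       118.75       112.7998       112.7998
  2       118.75       107.1478       214.2955
  3       118.75       101.7789       305.3368
  4       118.75        96.6791       386.7164
  5       118.75        91.8348       459.1741
  6     5,118.75     3,760.2128    22,561.2765
  Σ                  4,270.4532    24,039.5992
P = 4,270.4532; D_Mac = 5.62929 half-year periods = 2.81464 yrs; D_mod = 2.81464/(1+0.05275) = 2.67361 yrs.
ΔP/P ≈ -D_mod · Δy = -2.67361 × (+0.0015) = -0.004010 = -0.4010%.

-0.401%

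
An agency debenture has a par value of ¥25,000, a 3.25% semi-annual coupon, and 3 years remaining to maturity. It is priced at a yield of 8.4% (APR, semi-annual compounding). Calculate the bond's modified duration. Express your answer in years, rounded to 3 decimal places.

2.756 years

Periodic yield y = 0.042. First find Macaulay duration:
  t   CF        PV=CF/(1+0.042)^t    t·PV
  1       406.25       389.8752       389.8752
  2       406.25       374.1605       748.3210
  3       406.25       359.0792     1,077.2375
  4       406.25       344.6057     1,378.4229
  5       406.25       330.7157     1,653.5784
  6    25,406.25    19,848.7999   119,092.7994
  Σ                 21,647.2362   124,340.2345
P = 21,647.2362; Macaulay duration = 124,340.2345 / 21,647.2362 = 5.74393 half-year periods = 2.87197 years.
Modified duration = D_Mac / (1 + y) = 2.87197 / 1.042 = 2.75620 years.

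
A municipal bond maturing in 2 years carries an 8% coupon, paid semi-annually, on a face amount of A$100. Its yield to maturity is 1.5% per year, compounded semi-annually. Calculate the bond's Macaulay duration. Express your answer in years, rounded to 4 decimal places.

1.8949 years

Periodic yield y = 0.0075. Discount each cash flow and weight by its period:
  t   CF        PV=CF/(1+0.0075)^t    t·PV
  1         4.00         3.9702         3.9702
  2         4.00         3.9407         7.8813
  3         4.00         3.9113        11.7340
  4       104.00       100.9376       403.7505
  Σ                    112.7599       427.3361
Price P = Σ PV = 112.7599.
Macaulay duration = Σ(t·PV) / P = 427.3361 / 112.7599 = 3.78979 half-year periods.
In years: 3.78979 / 2 = 1.89489 years.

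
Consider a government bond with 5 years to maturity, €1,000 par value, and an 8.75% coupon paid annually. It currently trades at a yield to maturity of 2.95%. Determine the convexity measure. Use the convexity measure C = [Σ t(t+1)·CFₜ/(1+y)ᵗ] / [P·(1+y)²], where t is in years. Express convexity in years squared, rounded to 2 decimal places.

With y = 0.0295:
  t   CF        PV=CF/(1+0.0295)^t    t·PV        t(t+1)·PV
  1        87.50        84.9927        84.9927         169.9854
  2        87.50        82.5573       165.1146         495.3437
  3        87.50        80.1916       240.5749         962.2995
  4        87.50        77.8938       311.5750       1,557.8751
  5     1,087.50       940.3673     4,701.8364      28,211.0185
  Σ                  1,266.0027     5,504.0936      31,396.5222
P = 1,266.0027.
Convexity = Σ t(t+1)·PV / [P·(1+y)²] = 31,396.5222 / (1,266.0027 × 1.059870) = 23.39883.

23.40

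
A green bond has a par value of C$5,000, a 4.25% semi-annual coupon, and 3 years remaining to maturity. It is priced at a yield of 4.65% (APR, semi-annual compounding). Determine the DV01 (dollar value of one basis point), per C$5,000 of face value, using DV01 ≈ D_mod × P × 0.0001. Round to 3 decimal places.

Periodic yield y = 0.02325.
  t   CF        PV=CF/(1+0.02325)^t    t·PV
  1       106.25       103.8358       103.8358
  2       106.25       101.4765       202.9530
  3       106.25        99.1708       297.5123
  4       106.25        96.9174       387.6698
  5       106.25        94.7153       473.5765
  6     5,106.25     4,448.4791    26,690.8746
  Σ                  4,944.5949    28,156.4220
P = 4,944.5949; D_Mac = 5.69438 half-year periods = 2.84719 yrs; D_mod = 2.78250 yrs.
DV01 ≈ 2.78250 × 4,944.5949 × 0.0001 = 1.375833.

C$1.376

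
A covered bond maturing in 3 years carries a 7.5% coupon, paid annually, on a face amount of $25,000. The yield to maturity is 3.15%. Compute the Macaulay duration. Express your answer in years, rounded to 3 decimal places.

2.808 years

Periodic yield y = 0.0315. Discount each cash flow and weight by its year:
  t   CF        PV=CF/(1+0.0315)^t    t·PV
  1     1,875.00     1,817.7412     1,817.7412
  2     1,875.00     1,762.2309     3,524.4618
  3    26,875.00    24,487.2929    73,461.8787
  Σ                 28,067.2649    78,804.0816
Price P = Σ PV = 28,067.2649.
Macaulay duration = Σ(t·PV) / P = 78,804.0816 / 28,067.2649 = 2.80769 years.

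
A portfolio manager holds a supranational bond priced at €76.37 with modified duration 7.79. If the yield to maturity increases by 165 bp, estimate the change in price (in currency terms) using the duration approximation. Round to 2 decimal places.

Duration approximation: ΔP/P ≈ -D_mod · Δy = -7.79 × (+0.0165) = -0.128535.
ΔP ≈ 76.37 × (-0.128535) = -9.81621795.

-€9.82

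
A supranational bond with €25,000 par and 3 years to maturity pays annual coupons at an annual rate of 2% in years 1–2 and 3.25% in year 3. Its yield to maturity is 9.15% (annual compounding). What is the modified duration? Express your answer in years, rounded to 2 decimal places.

Periodic yield y = 0.0915. First find Macaulay duration:
  t   CF        PV=CF/(1+0.0915)^t    t·PV
  1       500.00       458.0852       458.0852
  2       500.00       419.6841       839.3682
  3    25,812.50    19,849.9240    59,549.7721
  Σ                 20,727.6933    60,847.2255
P = 20,727.6933; Macaulay duration = 60,847.2255 / 20,727.6933 = 2.93555 years.
Modified duration = D_Mac / (1 + y) = 2.93555 / 1.0915 = 2.68947 years.

2.69 years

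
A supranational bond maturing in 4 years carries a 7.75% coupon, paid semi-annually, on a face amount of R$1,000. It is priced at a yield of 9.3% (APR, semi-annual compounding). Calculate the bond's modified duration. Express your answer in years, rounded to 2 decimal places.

Periodic yield y = 0.0465. First find Macaulay duration:
  t   CF        PV=CF/(1+0.0465)^t    t·PV
  1        38.75        37.0282        37.0282
  2        38.75        35.3829        70.7658
  3        38.75        33.8107       101.4321
  4        38.75        32.3083       129.2334
  5        38.75        30.8728       154.3638
  6        38.75        29.5010       177.0058
  7        38.75        28.1901       197.3309
  8     1,038.75       722.0997     5,776.7977
  Σ                    949.1937     6,643.9577
P = 949.1937; Macaulay duration = 6,643.9577 / 949.1937 = 6.99958 half-year periods = 3.49979 years.
Modified duration = D_Mac / (1 + y) = 3.49979 / 1.0465 = 3.34428 years.

3.34 years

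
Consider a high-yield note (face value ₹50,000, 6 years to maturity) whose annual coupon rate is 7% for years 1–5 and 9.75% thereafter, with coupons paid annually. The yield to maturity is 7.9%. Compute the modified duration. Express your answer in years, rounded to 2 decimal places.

Periodic yield y = 0.079. First find Macaulay duration:
  t   CF        PV=CF/(1+0.079)^t    t·PV
  1     3,500.00     3,243.7442     3,243.7442
  2     3,500.00     3,006.2504     6,012.5008
  3     3,500.00     2,786.1450     8,358.4349
  4     3,500.00     2,582.1547    10,328.6190
  5     3,500.00     2,393.0999    11,965.4993
  6    54,875.00    34,773.2966   208,639.7797
  Σ                 48,784.6908   248,548.5780
P = 48,784.6908; Macaulay duration = 248,548.5780 / 48,784.6908 = 5.09481 years.
Modified duration = D_Mac / (1 + y) = 5.09481 / 1.079 = 4.72179 years.

4.72 years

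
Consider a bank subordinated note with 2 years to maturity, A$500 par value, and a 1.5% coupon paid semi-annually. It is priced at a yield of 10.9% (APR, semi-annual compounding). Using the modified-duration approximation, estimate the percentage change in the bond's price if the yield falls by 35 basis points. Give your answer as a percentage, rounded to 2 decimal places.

Periodic yield y = 0.0545. Modified duration first:
  t   CF        PV=CF/(1+0.0545)^t    t·PV
  1         3.75         3.5562         3.5562
  2         3.75         3.3724         6.7448
  3         3.75         3.1981         9.5943
  4       503.75       407.4072     1,629.6289
  Σ                    417.5339     1,649.5241
P = 417.5339; D_Mac = 3.95064 half-year periods = 1.97532 yrs; D_mod = 1.97532/(1+0.0545) = 1.87323 yrs.
ΔP/P ≈ -D_mod · Δy = -1.87323 × (-0.0035) = +0.006556 = +0.6556%.

+0.66%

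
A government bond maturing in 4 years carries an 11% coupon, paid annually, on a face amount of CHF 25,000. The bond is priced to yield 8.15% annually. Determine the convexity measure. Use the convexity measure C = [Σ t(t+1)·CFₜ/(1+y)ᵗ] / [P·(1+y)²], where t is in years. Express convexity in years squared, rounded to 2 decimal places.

With y = 0.0815:
  t   CF        PV=CF/(1+0.0815)^t    t·PV        t(t+1)·PV
  1     2,750.00     2,542.7647     2,542.7647       5,085.5294
  2     2,750.00     2,351.1463     4,702.2925      14,106.8776
  3     2,750.00     2,173.9679     6,521.9036      26,087.6145
  4    27,750.00    20,284.1537    81,136.6147     405,683.0737
  Σ                 27,352.0325    94,903.5756     450,963.0951
P = 27,352.0325.
Convexity = Σ t(t+1)·PV / [P·(1+y)²] = 450,963.0951 / (27,352.0325 × 1.169642) = 14.09608.

14.10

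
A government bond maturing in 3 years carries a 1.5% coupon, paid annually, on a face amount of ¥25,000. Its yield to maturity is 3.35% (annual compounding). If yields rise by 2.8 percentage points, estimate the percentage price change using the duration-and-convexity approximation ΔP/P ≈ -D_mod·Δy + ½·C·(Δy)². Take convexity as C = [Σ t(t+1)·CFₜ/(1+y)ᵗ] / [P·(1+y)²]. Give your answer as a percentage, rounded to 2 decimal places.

With y = 0.0335:
  t   CF        PV=CF/(1+0.0335)^t    t·PV        t(t+1)·PV
  1       375.00       362.8447       362.8447         725.6894
  2       375.00       351.0834       702.1668       2,106.5004
  3    25,375.00    22,986.5931    68,959.7793     275,839.1171
  Σ                 23,700.5212    70,024.7908     278,671.3070
P = 23,700.5212; D_Mac = 2.95457 yrs; D_mod = 2.85880 yrs; C = 11.00813.
Duration effect: -2.85880 × (+0.028) = -0.080046
Convexity effect: 0.5 × 11.00813 × (0.028)² = +0.0043152
ΔP/P ≈ -0.080046 + 0.0043152 = -0.075731 = -7.5731%.

-7.57%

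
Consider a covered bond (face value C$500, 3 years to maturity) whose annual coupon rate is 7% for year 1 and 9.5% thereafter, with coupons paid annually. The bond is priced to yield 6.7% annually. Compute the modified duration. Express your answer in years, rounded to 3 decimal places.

2.620 years

Periodic yield y = 0.067. First find Macaulay duration:
  t   CF        PV=CF/(1+0.067)^t    t·PV
  1        35.00        32.8022        32.8022
  2        47.50        41.7220        83.4439
  3       547.50       450.7034     1,352.1103
  Σ                    525.2276     1,468.3565
P = 525.2276; Macaulay duration = 1,468.3565 / 525.2276 = 2.79566 years.
Modified duration = D_Mac / (1 + y) = 2.79566 / 1.067 = 2.62011 years.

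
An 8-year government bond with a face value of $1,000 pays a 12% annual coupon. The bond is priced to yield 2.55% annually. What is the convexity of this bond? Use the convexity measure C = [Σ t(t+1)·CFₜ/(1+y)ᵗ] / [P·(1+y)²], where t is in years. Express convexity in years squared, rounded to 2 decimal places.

With y = 0.0255:
  t   CF        PV=CF/(1+0.0255)^t    t·PV        t(t+1)·PV
  1       120.00       117.0161       117.0161         234.0322
  2       120.00       114.1064       228.2128         684.6383
  3       120.00       111.2690       333.8071       1,335.2282
  4       120.00       108.5022       434.0088       2,170.0442
  5       120.00       105.8042       529.0210       3,174.1261
  6       120.00       103.1733       619.0397       4,333.2780
  7       120.00       100.6078       704.2545       5,634.0360
  8     1,120.00       915.6568     7,325.2541      65,927.2866
  Σ                  1,676.1357    10,290.6140      83,492.6695
P = 1,676.1357.
Convexity = Σ t(t+1)·PV / [P·(1+y)²] = 83,492.6695 / (1,676.1357 × 1.051650) = 47.36612.

47.37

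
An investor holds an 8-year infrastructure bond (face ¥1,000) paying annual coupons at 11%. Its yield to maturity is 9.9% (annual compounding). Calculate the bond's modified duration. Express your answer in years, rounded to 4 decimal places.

Periodic yield y = 0.099. First find Macaulay duration:
  t   CF        PV=CF/(1+0.099)^t    t·PV
  1       110.00       100.0910       100.0910
  2       110.00        91.0746       182.1492
  3       110.00        82.8704       248.6113
  4       110.00        75.4053       301.6212
  5       110.00        68.6127       343.0633
  6       110.00        62.4319       374.5914
  7       110.00        56.8079       397.6554
  8     1,110.00       521.6046     4,172.8371
  Σ                  1,058.8984     6,120.6198
P = 1,058.8984; Macaulay duration = 6,120.6198 / 1,058.8984 = 5.78018 years.
Modified duration = D_Mac / (1 + y) = 5.78018 / 1.099 = 5.25949 years.

5.2595 years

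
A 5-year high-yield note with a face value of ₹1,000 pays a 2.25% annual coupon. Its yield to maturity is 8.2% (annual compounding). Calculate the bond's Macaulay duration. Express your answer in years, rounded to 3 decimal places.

4.748 years

Periodic yield y = 0.082. Discount each cash flow and weight by its year:
  t   CF        PV=CF/(1+0.082)^t    t·PV
  1        22.50        20.7948        20.7948
  2        22.50        19.2189        38.4378
  3        22.50        17.7624        53.2871
  4        22.50        16.4162        65.6649
  5     1,022.50       689.4885     3,447.4424
  Σ                    763.6808     3,625.6270
Price P = Σ PV = 763.6808.
Macaulay duration = Σ(t·PV) / P = 3,625.6270 / 763.6808 = 4.74757 years.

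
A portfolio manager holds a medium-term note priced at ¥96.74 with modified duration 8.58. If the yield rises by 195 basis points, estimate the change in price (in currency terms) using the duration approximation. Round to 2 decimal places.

Duration approximation: ΔP/P ≈ -D_mod · Δy = -8.58 × (+0.0195) = -0.167310.
ΔP ≈ 96.74 × (-0.167310) = -16.1855694.

-¥16.19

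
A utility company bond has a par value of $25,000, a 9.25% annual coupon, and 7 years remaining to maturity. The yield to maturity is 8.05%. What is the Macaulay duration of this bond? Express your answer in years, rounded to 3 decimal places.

Periodic yield y = 0.0805. Discount each cash flow and weight by its year:
  t   CF        PV=CF/(1+0.0805)^t    t·PV
  1     2,312.50     2,140.2129     2,140.2129
  2     2,312.50     1,980.7616     3,961.5231
  3     2,312.50     1,833.1898     5,499.5693
  4     2,312.50     1,696.6125     6,786.4499
  5     2,312.50     1,570.2105     7,851.0526
  6     2,312.50     1,453.2258     8,719.3551
  7    27,312.50    15,885.0306   111,195.2142
  Σ                 26,559.2437   146,153.3772
Price P = Σ PV = 26,559.2437.
Macaulay duration = Σ(t·PV) / P = 146,153.3772 / 26,559.2437 = 5.50292 years.

5.503 years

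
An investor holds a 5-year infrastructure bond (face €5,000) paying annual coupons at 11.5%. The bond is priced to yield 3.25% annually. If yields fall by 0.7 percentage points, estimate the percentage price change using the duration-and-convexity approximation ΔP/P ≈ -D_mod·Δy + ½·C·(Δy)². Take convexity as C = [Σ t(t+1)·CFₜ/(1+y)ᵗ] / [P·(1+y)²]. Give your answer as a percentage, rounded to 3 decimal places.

With y = 0.0325:
  t   CF        PV=CF/(1+0.0325)^t    t·PV        t(t+1)·PV
  1       575.00       556.9007       556.9007       1,113.8015
  2       575.00       539.3712     1,078.7423       3,236.2270
  3       575.00       522.3934     1,567.1801       6,268.7205
  4       575.00       505.9500     2,023.8000      10,119.0001
  5     5,575.00     4,751.1044    23,755.5218     142,533.1308
  Σ                  6,875.7196    28,982.1450     163,270.8799
P = 6,875.7196; D_Mac = 4.21514 yrs; D_mod = 4.08246 yrs; C = 22.27463.
Duration effect: -4.08246 × (-0.007) = +0.028577
Convexity effect: 0.5 × 22.27463 × (-0.007)² = +0.0005457
ΔP/P ≈ +0.028577 + 0.0005457 = +0.029123 = +2.9123%.

+2.912%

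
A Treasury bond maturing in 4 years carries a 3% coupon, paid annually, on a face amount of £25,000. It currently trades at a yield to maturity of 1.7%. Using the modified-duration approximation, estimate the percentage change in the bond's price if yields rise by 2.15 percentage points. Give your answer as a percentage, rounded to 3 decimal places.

-8.104%

Periodic yield y = 0.017. Modified duration first:
  t   CF        PV=CF/(1+0.017)^t    t·PV
  1       750.00       737.4631       737.4631
  2       750.00       725.1358     1,450.2716
  3       750.00       713.0146     2,139.0437
  4    25,750.00    24,070.9606    96,283.8423
  Σ                 26,246.5741   100,610.6208
P = 26,246.5741; D_Mac = 3.83329 yrs; D_mod = 3.83329/(1+0.017) = 3.76921 yrs.
ΔP/P ≈ -D_mod · Δy = -3.76921 × (+0.0215) = -0.081038 = -8.1038%.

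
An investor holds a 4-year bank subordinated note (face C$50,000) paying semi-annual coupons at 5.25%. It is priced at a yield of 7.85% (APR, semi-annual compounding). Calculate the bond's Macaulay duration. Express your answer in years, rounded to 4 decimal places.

3.6403 years

Periodic yield y = 0.03925. Discount each cash flow and weight by its period:
  t   CF        PV=CF/(1+0.03925)^t    t·PV
  1     1,312.50     1,262.9300     1,262.9300
  2     1,312.50     1,215.2321     2,430.4643
  3     1,312.50     1,169.3357     3,508.0071
  4     1,312.50     1,125.1727     4,500.6907
  5     1,312.50     1,082.6776     5,413.3879
  6     1,312.50     1,041.7874     6,250.7246
  7     1,312.50     1,002.4416     7,017.0912
  8    51,312.50    37,710.5537   301,684.4295
  Σ                 45,610.1308   332,067.7253
Price P = Σ PV = 45,610.1308.
Macaulay duration = Σ(t·PV) / P = 332,067.7253 / 45,610.1308 = 7.28057 half-year periods.
In years: 7.28057 / 2 = 3.64028 years.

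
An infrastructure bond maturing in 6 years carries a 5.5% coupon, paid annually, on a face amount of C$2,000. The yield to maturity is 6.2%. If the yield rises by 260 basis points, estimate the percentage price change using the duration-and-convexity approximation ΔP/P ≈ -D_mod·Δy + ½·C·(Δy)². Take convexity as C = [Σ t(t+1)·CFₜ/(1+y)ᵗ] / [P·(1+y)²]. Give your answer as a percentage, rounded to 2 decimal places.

-11.81%

With y = 0.062:
  t   CF        PV=CF/(1+0.062)^t    t·PV        t(t+1)·PV
  1       110.00       103.5782       103.5782         207.1563
  2       110.00        97.5312       195.0624         585.1873
  3       110.00        91.8373       275.5119       1,102.0477
  4       110.00        86.4758       345.9032       1,729.5161
  5       110.00        81.4273       407.1366       2,442.8194
  6     2,110.00     1,470.7381     8,824.4288      61,771.0019
  Σ                  1,931.5879    10,151.6211      67,837.7287
P = 1,931.5879; D_Mac = 5.25558 yrs; D_mod = 4.94876 yrs; C = 31.13922.
Duration effect: -4.94876 × (+0.026) = -0.128668
Convexity effect: 0.5 × 31.13922 × (0.026)² = +0.0105251
ΔP/P ≈ -0.128668 + 0.0105251 = -0.118143 = -11.8143%.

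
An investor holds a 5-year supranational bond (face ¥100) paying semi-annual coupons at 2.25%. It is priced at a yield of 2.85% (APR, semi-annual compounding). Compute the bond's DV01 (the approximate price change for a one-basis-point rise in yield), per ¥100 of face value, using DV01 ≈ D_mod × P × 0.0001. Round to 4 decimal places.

¥0.0456

Periodic yield y = 0.01425.
  t   CF        PV=CF/(1+0.01425)^t    t·PV
  1        1.125         1.1092         1.1092
  2        1.125         1.0936         2.1872
  3        1.125         1.0782         3.2347
  4        1.125         1.0631         4.2524
  5        1.125         1.0482         5.2408
  6        1.125         1.0334         6.2006
  7        1.125         1.0189         7.1324
  8        1.125         1.0046         8.0368
  9        1.125         0.9905         8.9144
  10     101.125        87.7826       877.8259
  Σ                     97.2223       924.1343
P = 97.2223; D_Mac = 9.50537 half-year periods = 4.75269 yrs; D_mod = 4.68591 yrs.
DV01 ≈ 4.68591 × 97.2223 × 0.0001 = 0.045558.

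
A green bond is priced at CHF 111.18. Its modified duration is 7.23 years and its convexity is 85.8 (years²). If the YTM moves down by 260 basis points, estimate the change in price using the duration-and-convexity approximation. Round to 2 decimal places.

Duration effect: -D_mod·Δy = -7.23 × (-0.026) = +0.187980
Convexity effect: ½·C·(Δy)² = 0.5 × 85.8 × (-0.026)² = +0.0290004
ΔP/P ≈ +0.187980 + 0.0290004 = +0.2169804
ΔP ≈ 111.18 × (+0.2169804) = +24.123880872.

+CHF 24.12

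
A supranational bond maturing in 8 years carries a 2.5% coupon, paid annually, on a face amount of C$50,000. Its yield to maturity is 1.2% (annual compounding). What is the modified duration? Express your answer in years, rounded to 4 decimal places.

7.2975 years

Periodic yield y = 0.012. First find Macaulay duration:
  t   CF        PV=CF/(1+0.012)^t    t·PV
  1     1,250.00     1,235.1779     1,235.1779
  2     1,250.00     1,220.5315     2,441.0630
  3     1,250.00     1,206.0588     3,618.1763
  4     1,250.00     1,191.7577     4,767.0308
  5     1,250.00     1,177.6262     5,888.1309
  6     1,250.00     1,163.6622     6,981.9734
  7     1,250.00     1,149.8639     8,049.0470
  8    51,250.00    46,585.3937   372,683.1492
  Σ                 54,930.0717   405,663.7485
P = 54,930.0717; Macaulay duration = 405,663.7485 / 54,930.0717 = 7.38509 years.
Modified duration = D_Mac / (1 + y) = 7.38509 / 1.012 = 7.29752 years.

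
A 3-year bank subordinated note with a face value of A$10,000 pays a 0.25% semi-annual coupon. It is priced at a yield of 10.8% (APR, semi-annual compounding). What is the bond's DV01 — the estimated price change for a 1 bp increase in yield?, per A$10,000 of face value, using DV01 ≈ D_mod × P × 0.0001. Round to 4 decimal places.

A$2.0860

Periodic yield y = 0.054.
  t   CF        PV=CF/(1+0.054)^t    t·PV
  1        12.50        11.8596        11.8596
  2        12.50        11.2520        22.5040
  3        12.50        10.6755        32.0265
  4        12.50        10.1286        40.5142
  5        12.50         9.6096        48.0482
  6    10,012.50     7,302.9590    43,817.7541
  Σ                  7,356.4843    43,972.7066
P = 7,356.4843; D_Mac = 5.97741 half-year periods = 2.98870 yrs; D_mod = 2.83558 yrs.
DV01 ≈ 2.83558 × 7,356.4843 × 0.0001 = 2.085992.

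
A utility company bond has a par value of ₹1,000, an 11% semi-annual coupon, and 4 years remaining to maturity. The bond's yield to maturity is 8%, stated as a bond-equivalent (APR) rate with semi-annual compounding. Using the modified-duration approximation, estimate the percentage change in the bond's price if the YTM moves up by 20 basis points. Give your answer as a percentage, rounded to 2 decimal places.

Periodic yield y = 0.04. Modified duration first:
  t   CF        PV=CF/(1+0.04)^t    t·PV
  1        55.00        52.8846        52.8846
  2        55.00        50.8506       101.7012
  3        55.00        48.8948       146.6844
  4        55.00        47.0142       188.0569
  5        55.00        45.2060       226.0300
  6        55.00        43.4673       260.8038
  7        55.00        41.7955       292.5684
  8     1,055.00       770.8782     6,167.0253
  Σ                  1,100.9912     7,435.7546
P = 1,100.9912; D_Mac = 6.75369 half-year periods = 3.37685 yrs; D_mod = 3.37685/(1+0.04) = 3.24697 yrs.
ΔP/P ≈ -D_mod · Δy = -3.24697 × (+0.002) = -0.006494 = -0.6494%.

-0.65%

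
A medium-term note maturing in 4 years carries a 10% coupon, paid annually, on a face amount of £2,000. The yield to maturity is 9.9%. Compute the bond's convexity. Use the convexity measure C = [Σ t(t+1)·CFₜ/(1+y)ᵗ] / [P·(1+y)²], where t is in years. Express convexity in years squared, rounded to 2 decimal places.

With y = 0.099:
  t   CF        PV=CF/(1+0.099)^t    t·PV        t(t+1)·PV
  1       200.00       181.9836       181.9836         363.9672
  2       200.00       165.5902       331.1804         993.5412
  3       200.00       150.6735       452.0205       1,808.0822
  4     2,200.00     1,508.1062     6,032.4246      30,162.1230
  Σ                  2,006.3535     6,997.6092      33,327.7136
P = 2,006.3535.
Convexity = Σ t(t+1)·PV / [P·(1+y)²] = 33,327.7136 / (2,006.3535 × 1.207801) = 13.75317.

13.75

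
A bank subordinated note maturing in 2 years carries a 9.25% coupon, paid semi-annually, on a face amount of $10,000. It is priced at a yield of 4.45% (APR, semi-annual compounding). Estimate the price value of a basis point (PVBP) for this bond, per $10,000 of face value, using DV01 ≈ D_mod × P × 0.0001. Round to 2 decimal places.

Periodic yield y = 0.02225.
  t   CF        PV=CF/(1+0.02225)^t    t·PV
  1       462.50       452.4334       452.4334
  2       462.50       442.5858       885.1716
  3       462.50       432.9526     1,298.8579
  4    10,462.50     9,580.9152    38,323.6606
  Σ                 10,908.8870    40,960.1235
P = 10,908.8870; D_Mac = 3.75475 half-year periods = 1.87737 yrs; D_mod = 1.83651 yrs.
DV01 ≈ 1.83651 × 10,908.8870 × 0.0001 = 2.003430.

$2.00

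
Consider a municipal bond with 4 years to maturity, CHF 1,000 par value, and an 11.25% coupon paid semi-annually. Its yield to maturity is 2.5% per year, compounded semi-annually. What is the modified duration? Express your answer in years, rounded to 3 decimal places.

Periodic yield y = 0.0125. First find Macaulay duration:
  t   CF        PV=CF/(1+0.0125)^t    t·PV
  1        56.25        55.5556        55.5556
  2        56.25        54.8697       109.7394
  3        56.25        54.1923       162.5768
  4        56.25        53.5232       214.0930
  5        56.25        52.8625       264.3123
  6        56.25        52.2098       313.2590
  7        56.25        51.5653       360.9569
  8     1,056.25       956.3271     7,650.6169
  Σ                  1,331.1054     9,131.1098
P = 1,331.1054; Macaulay duration = 9,131.1098 / 1,331.1054 = 6.85979 half-year periods = 3.42990 years.
Modified duration = D_Mac / (1 + y) = 3.42990 / 1.0125 = 3.38755 years.

3.388 years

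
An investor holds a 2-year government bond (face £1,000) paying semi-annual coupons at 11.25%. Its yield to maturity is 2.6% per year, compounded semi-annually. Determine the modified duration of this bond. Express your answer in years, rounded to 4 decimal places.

Periodic yield y = 0.013. First find Macaulay duration:
  t   CF        PV=CF/(1+0.013)^t    t·PV
  1        56.25        55.5281        55.5281
  2        56.25        54.8155       109.6311
  3        56.25        54.1121       162.3362
  4     1,056.25     1,003.0647     4,012.2587
  Σ                  1,167.5204     4,339.7542
P = 1,167.5204; Macaulay duration = 4,339.7542 / 1,167.5204 = 3.71707 half-year periods = 1.85853 years.
Modified duration = D_Mac / (1 + y) = 1.85853 / 1.013 = 1.83468 years.

1.8347 years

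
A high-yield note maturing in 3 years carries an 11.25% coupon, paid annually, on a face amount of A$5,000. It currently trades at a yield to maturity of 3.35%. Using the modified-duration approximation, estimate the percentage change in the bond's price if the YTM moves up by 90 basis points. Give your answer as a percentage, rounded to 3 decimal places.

Periodic yield y = 0.0335. Modified duration first:
  t   CF        PV=CF/(1+0.0335)^t    t·PV
  1       562.50       544.2671       544.2671
  2       562.50       526.6251     1,053.2502
  3     5,562.50     5,038.9330    15,116.7989
  Σ                  6,109.8251    16,714.3162
P = 6,109.8251; D_Mac = 2.73565 yrs; D_mod = 2.73565/(1+0.0335) = 2.64697 yrs.
ΔP/P ≈ -D_mod · Δy = -2.64697 × (+0.009) = -0.023823 = -2.3823%.

-2.382%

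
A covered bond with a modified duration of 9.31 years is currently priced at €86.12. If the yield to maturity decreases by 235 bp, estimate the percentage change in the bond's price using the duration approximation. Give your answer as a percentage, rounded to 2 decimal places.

+21.88%

Duration approximation: ΔP/P ≈ -D_mod · Δy = -9.31 × (-0.0235) = +0.218785.
As a percentage: +21.8785%.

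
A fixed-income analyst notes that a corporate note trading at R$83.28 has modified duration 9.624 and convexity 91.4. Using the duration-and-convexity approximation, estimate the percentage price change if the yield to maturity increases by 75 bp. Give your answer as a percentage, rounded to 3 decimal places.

Duration effect: -D_mod·Δy = -9.624 × (+0.0075) = -0.072180
Convexity effect: ½·C·(Δy)² = 0.5 × 91.4 × (0.0075)² = +0.002570625
ΔP/P ≈ -0.072180 + 0.002570625 = -0.069609375
= -6.9609375%.

-6.961%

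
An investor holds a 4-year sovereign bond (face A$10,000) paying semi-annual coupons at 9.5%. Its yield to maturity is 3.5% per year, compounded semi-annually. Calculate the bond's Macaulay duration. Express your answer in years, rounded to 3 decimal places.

Periodic yield y = 0.0175. Discount each cash flow and weight by its period:
  t   CF        PV=CF/(1+0.0175)^t    t·PV
  1       475.00       466.8305       466.8305
  2       475.00       458.8014       917.6029
  3       475.00       450.9105     1,352.7315
  4       475.00       443.1553     1,772.6212
  5       475.00       435.5335     2,177.6673
  6       475.00       428.0427     2,568.2562
  7       475.00       420.6808     2,944.7656
  8    10,475.00     9,117.5612    72,940.4898
  Σ                 12,221.5159    85,140.9649
Price P = Σ PV = 12,221.5159.
Macaulay duration = Σ(t·PV) / P = 85,140.9649 / 12,221.5159 = 6.96648 half-year periods.
In years: 6.96648 / 2 = 3.48324 years.

3.483 years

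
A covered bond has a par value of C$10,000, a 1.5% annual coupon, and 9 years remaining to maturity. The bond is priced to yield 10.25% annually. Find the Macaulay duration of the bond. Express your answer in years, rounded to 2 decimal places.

Periodic yield y = 0.1025. Discount each cash flow and weight by its year:
  t   CF        PV=CF/(1+0.1025)^t    t·PV
  1       150.00       136.0544       136.0544
  2       150.00       123.4054       246.8107
  3       150.00       111.9323       335.7969
  4       150.00       101.5259       406.1036
  5       150.00        92.0870       460.4349
  6       150.00        83.5256       501.1537
  7       150.00        75.7602       530.3214
  8       150.00        68.7167       549.7338
  9    10,150.00     4,217.5346    37,957.8118
  Σ                  5,010.5422    41,124.2213
Price P = Σ PV = 5,010.5422.
Macaulay duration = Σ(t·PV) / P = 41,124.2213 / 5,010.5422 = 8.20754 years.

8.21 years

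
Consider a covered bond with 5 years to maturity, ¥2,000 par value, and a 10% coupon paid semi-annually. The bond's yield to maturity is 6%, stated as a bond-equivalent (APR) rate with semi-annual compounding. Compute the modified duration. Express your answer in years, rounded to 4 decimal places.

4.0154 years

Periodic yield y = 0.03. First find Macaulay duration:
  t   CF        PV=CF/(1+0.03)^t    t·PV
  1       100.00        97.0874        97.0874
  2       100.00        94.2596       188.5192
  3       100.00        91.5142       274.5425
  4       100.00        88.8487       355.3948
  5       100.00        86.2609       431.3044
  6       100.00        83.7484       502.4906
  7       100.00        81.3092       569.1641
  8       100.00        78.9409       631.5274
  9       100.00        76.6417       689.7751
  10    2,100.00     1,562.5972    15,625.9722
  Σ                  2,341.2081    19,365.7775
P = 2,341.2081; Macaulay duration = 19,365.7775 / 2,341.2081 = 8.27170 half-year periods = 4.13585 years.
Modified duration = D_Mac / (1 + y) = 4.13585 / 1.03 = 4.01539 years.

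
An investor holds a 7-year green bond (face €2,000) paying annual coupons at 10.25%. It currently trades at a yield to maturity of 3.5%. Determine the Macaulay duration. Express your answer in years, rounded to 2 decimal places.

Periodic yield y = 0.035. Discount each cash flow and weight by its year:
  t   CF        PV=CF/(1+0.035)^t    t·PV
  1       205.00       198.0676       198.0676
  2       205.00       191.3697       382.7394
  3       205.00       184.8983       554.6948
  4       205.00       178.6457       714.5826
  5       205.00       172.6045       863.0225
  6       205.00       166.7676     1,000.6058
  7     2,205.00     1,733.1101    12,131.7705
  Σ                  2,825.4634    15,845.4832
Price P = Σ PV = 2,825.4634.
Macaulay duration = Σ(t·PV) / P = 15,845.4832 / 2,825.4634 = 5.60810 years.

5.61 years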